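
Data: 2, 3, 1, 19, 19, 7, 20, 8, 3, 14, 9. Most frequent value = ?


Frequencies: 1:1, 2:1, 3:2, 7:1, 8:1, 9:1, 14:1, 19:2, 20:1
Max frequency = 2
Mode = 3, 19

Mode = 3, 19


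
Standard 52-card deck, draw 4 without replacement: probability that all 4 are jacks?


P(all jacks) = (4/52) × (3/51) × (2/50) × (1/49)
= 3.6938e-06

P = 3.6938e-06


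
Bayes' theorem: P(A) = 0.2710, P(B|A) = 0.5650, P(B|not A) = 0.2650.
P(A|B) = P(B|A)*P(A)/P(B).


P(B) = P(B|A)*P(A) + P(B|A')*P(A')
= 0.5650*0.2710 + 0.2650*0.7290
= 0.153115 + 0.193185 = 0.346300
P(A|B) = 0.153115/0.346300 = 0.4421

P(A|B) = 0.4421


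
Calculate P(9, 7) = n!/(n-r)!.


P(9,7) = 9!/2!
= 362880/2
= 181440

P(9,7) = 181440


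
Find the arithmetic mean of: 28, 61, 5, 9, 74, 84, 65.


Sum = 28 + 61 + 5 + 9 + 74 + 84 + 65 = 326
n = 7
Mean = 326/7 = 46.5714

Mean = 46.5714


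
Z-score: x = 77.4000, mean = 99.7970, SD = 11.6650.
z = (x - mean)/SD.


z = (77.4000 - 99.7970)/11.6650
= -22.3970/11.6650
= -1.9200

z = -1.9200


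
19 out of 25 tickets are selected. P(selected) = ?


P = 19/25 = 0.7600

P = 0.7600


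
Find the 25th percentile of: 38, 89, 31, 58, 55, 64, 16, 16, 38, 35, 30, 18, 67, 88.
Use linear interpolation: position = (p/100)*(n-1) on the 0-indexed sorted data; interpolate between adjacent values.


Sorted: 16, 16, 18, 30, 31, 35, 38, 38, 55, 58, 64, 67, 88, 89
n = 14
Index = 25/100 * 13 = 3.2500
Lower = data[3] = 30, Upper = data[4] = 31
P25 = 30 + 0.2500*(1) = 30.2500

P25 = 30.2500


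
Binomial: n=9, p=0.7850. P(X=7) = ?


C(9,7) = 36
p^7 = 0.183691
(1-p)^2 = 0.046225
P = 36 * 0.183691 * 0.046225 = 0.3057

P(X=7) = 0.3057


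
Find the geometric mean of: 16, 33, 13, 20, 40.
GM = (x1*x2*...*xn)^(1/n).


Product = 16 × 33 × 13 × 20 × 40 = 5491200
GM = 5491200^(1/5) = 22.2809

GM = 22.2809


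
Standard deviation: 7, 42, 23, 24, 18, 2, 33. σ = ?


Mean = 21.2857
Variance = 166.2041
SD = sqrt(166.2041) = 12.8920

SD = 12.8920


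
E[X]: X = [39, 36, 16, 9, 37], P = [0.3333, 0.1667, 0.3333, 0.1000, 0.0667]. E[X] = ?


E[X] = 39*0.3333 + 36*0.1667 + 16*0.3333 + 9*0.1000 + 37*0.0667
= 12.9987 + 6.0012 + 5.3328 + 0.9000 + 2.4679
= 27.7006

E[X] = 27.7006


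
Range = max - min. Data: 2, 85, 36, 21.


Max = 85, Min = 2
Range = 85 - 2 = 83

Range = 83


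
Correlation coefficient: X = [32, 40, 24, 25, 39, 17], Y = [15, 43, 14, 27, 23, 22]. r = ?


Mean X = 29.5000, Mean Y = 24.0000
SD X = 8.301606, SD Y = 9.626353
Cov = 39.000000
r = 39.000000/(8.301606*9.626353) = 0.4880

r = 0.4880


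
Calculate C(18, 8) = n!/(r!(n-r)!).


C(18,8) = 18!/(8! × 10!)
= 6402373705728000/(40320 × 3628800)
= 43758

C(18,8) = 43758


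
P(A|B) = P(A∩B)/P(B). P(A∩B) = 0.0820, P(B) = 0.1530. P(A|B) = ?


P(A|B) = 0.0820/0.1530 = 0.5359

P(A|B) = 0.5359


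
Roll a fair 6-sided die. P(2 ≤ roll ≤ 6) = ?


Favorable outcomes (2 ≤ roll ≤ 6): 5
Total outcomes = 6
P = 5/6 = 0.8333

P = 0.8333


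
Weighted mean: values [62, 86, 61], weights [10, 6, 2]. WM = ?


Numerator = 62*10 + 86*6 + 61*2 = 1258
Denominator = 10 + 6 + 2 = 18
WM = 1258/18 = 69.8889

WM = 69.8889


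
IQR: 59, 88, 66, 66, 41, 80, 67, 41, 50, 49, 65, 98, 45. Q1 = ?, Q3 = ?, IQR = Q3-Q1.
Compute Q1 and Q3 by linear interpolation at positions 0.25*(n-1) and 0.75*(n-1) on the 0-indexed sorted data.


Sorted: 41, 41, 45, 49, 50, 59, 65, 66, 66, 67, 80, 88, 98
Q1 (25th %ile) = 49.0000
Q3 (75th %ile) = 67.0000
IQR = 67.0000 - 49.0000 = 18.0000

IQR = 18.0000


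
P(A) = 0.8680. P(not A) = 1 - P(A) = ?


P(not A) = 1 - 0.8680 = 0.1320

P(not A) = 0.1320


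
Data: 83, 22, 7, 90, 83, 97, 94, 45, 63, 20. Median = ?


Sorted: 7, 20, 22, 45, 63, 83, 83, 90, 94, 97
n = 10 (even)
Middle values: 63 and 83
Median = (63+83)/2 = 73.0000

Median = 73.0000


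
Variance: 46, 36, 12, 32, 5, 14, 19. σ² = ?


Mean = 23.4286
Squared deviations: 509.4694, 158.0408, 130.6122, 73.4694, 339.6122, 88.8980, 19.6122
Sum = 1319.7143
Variance = 1319.7143/7 = 188.5306

Variance = 188.5306


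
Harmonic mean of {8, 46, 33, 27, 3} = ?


Sum of reciprocals = 1/8 + 1/46 + 1/33 + 1/27 + 1/3 = 0.547413
HM = 5/0.547413 = 9.1339

HM = 9.1339


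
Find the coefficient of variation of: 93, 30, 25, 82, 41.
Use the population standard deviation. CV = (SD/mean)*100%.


Mean = 54.2000
SD = 27.8955
CV = (27.8955/54.2000)*100 = 51.4677%

CV = 51.4677%


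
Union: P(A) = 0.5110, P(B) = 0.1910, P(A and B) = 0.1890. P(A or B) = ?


P(A∪B) = 0.5110 + 0.1910 - 0.1890
= 0.7020 - 0.1890
= 0.5130

P(A∪B) = 0.5130


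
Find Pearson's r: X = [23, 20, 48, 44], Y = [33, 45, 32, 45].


Mean X = 33.7500, Mean Y = 38.7500
SD X = 12.376894, SD Y = 6.259992
Cov = -14.062500
r = -14.062500/(12.376894*6.259992) = -0.1815

r = -0.1815


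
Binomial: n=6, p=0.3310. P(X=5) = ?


C(6,5) = 6
p^5 = 0.003973
(1-p)^1 = 0.669000
P = 6 * 0.003973 * 0.669000 = 0.0159

P(X=5) = 0.0159


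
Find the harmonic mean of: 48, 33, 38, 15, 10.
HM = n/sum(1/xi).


Sum of reciprocals = 1/48 + 1/33 + 1/38 + 1/15 + 1/10 = 0.244119
HM = 5/0.244119 = 20.4818

HM = 20.4818


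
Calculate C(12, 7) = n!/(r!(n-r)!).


C(12,7) = 12!/(7! × 5!)
= 479001600/(5040 × 120)
= 792

C(12,7) = 792


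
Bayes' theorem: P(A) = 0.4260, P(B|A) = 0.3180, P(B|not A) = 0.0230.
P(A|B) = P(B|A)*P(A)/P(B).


P(B) = P(B|A)*P(A) + P(B|A')*P(A')
= 0.3180*0.4260 + 0.0230*0.5740
= 0.135468 + 0.013202 = 0.148670
P(A|B) = 0.135468/0.148670 = 0.9112

P(A|B) = 0.9112


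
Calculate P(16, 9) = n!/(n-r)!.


P(16,9) = 16!/7!
= 20922789888000/5040
= 4151347200

P(16,9) = 4151347200


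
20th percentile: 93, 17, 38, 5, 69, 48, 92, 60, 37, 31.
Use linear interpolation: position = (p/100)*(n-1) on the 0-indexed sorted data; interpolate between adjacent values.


Sorted: 5, 17, 31, 37, 38, 48, 60, 69, 92, 93
n = 10
Index = 20/100 * 9 = 1.8000
Lower = data[1] = 17, Upper = data[2] = 31
P20 = 17 + 0.8000*(14) = 28.2000

P20 = 28.2000


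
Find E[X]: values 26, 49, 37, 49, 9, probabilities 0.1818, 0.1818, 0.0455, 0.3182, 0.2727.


E[X] = 26*0.1818 + 49*0.1818 + 37*0.0455 + 49*0.3182 + 9*0.2727
= 4.7268 + 8.9082 + 1.6835 + 15.5918 + 2.4543
= 33.3646

E[X] = 33.3646


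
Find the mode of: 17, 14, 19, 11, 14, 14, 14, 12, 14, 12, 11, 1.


Frequencies: 1:1, 11:2, 12:2, 14:5, 17:1, 19:1
Max frequency = 5
Mode = 14

Mode = 14


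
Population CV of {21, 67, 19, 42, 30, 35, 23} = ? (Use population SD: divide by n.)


Mean = 33.8571
SD = 15.5143
CV = (15.5143/33.8571)*100 = 45.8229%

CV = 45.8229%


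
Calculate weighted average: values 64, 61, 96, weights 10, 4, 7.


Numerator = 64*10 + 61*4 + 96*7 = 1556
Denominator = 10 + 4 + 7 = 21
WM = 1556/21 = 74.0952

WM = 74.0952


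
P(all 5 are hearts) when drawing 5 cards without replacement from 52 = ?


P(all hearts) = (13/52) × (12/51) × (11/50) × (10/49) × (9/48)
= 0.0005

P = 0.0005


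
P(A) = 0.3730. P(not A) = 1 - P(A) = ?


P(not A) = 1 - 0.3730 = 0.6270

P(not A) = 0.6270


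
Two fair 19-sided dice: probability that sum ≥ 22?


Total outcomes = 19×19 = 361
Favorable (sum ≥ 22): 153
P = 153/361 = 0.4238

P = 0.4238


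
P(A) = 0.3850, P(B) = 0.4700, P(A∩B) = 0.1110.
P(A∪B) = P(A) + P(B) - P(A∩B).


P(A∪B) = 0.3850 + 0.4700 - 0.1110
= 0.8550 - 0.1110
= 0.7440

P(A∪B) = 0.7440


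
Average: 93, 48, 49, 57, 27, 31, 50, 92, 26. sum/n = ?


Sum = 93 + 48 + 49 + 57 + 27 + 31 + 50 + 92 + 26 = 473
n = 9
Mean = 473/9 = 52.5556

Mean = 52.5556


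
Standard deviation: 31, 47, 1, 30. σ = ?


Mean = 27.2500
Variance = 275.1875
SD = sqrt(275.1875) = 16.5888

SD = 16.5888


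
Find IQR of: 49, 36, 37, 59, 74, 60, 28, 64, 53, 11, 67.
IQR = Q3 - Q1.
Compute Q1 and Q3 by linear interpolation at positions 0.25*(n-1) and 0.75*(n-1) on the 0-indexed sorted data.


Sorted: 11, 28, 36, 37, 49, 53, 59, 60, 64, 67, 74
Q1 (25th %ile) = 36.5000
Q3 (75th %ile) = 62.0000
IQR = 62.0000 - 36.5000 = 25.5000

IQR = 25.5000


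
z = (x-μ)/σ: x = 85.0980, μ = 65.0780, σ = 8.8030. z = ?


z = (85.0980 - 65.0780)/8.8030
= 20.0200/8.8030
= 2.2742

z = 2.2742


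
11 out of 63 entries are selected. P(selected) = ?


P = 11/63 = 0.1746

P = 0.1746


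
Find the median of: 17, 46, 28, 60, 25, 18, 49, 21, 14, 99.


Sorted: 14, 17, 18, 21, 25, 28, 46, 49, 60, 99
n = 10 (even)
Middle values: 25 and 28
Median = (25+28)/2 = 26.5000

Median = 26.5000


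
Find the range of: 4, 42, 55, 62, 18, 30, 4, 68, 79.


Max = 79, Min = 4
Range = 79 - 4 = 75

Range = 75


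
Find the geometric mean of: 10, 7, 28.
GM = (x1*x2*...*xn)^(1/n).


Product = 10 × 7 × 28 = 1960
GM = 1960^(1/3) = 12.5146

GM = 12.5146


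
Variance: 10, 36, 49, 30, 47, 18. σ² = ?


Mean = 31.6667
Squared deviations: 469.4444, 18.7778, 300.4444, 2.7778, 235.1111, 186.7778
Sum = 1213.3333
Variance = 1213.3333/6 = 202.2222

Variance = 202.2222


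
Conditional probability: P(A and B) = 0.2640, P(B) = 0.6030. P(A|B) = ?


P(A|B) = 0.2640/0.6030 = 0.4378

P(A|B) = 0.4378


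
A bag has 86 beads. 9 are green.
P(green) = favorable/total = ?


P = 9/86 = 0.1047

P = 0.1047


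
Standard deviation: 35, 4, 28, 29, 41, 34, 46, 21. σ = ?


Mean = 29.7500
Variance = 147.4375
SD = sqrt(147.4375) = 12.1424

SD = 12.1424


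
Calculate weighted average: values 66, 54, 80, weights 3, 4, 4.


Numerator = 66*3 + 54*4 + 80*4 = 734
Denominator = 3 + 4 + 4 = 11
WM = 734/11 = 66.7273

WM = 66.7273


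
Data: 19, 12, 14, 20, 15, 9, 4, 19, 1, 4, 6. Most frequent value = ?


Frequencies: 1:1, 4:2, 6:1, 9:1, 12:1, 14:1, 15:1, 19:2, 20:1
Max frequency = 2
Mode = 4, 19

Mode = 4, 19


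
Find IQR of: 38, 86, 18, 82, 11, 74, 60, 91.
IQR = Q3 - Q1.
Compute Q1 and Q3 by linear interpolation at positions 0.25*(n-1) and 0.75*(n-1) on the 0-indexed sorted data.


Sorted: 11, 18, 38, 60, 74, 82, 86, 91
Q1 (25th %ile) = 33.0000
Q3 (75th %ile) = 83.0000
IQR = 83.0000 - 33.0000 = 50.0000

IQR = 50.0000


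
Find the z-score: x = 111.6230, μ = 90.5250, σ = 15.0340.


z = (111.6230 - 90.5250)/15.0340
= 21.0980/15.0340
= 1.4034

z = 1.4034


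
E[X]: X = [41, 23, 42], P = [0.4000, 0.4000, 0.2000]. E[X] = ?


E[X] = 41*0.4000 + 23*0.4000 + 42*0.2000
= 16.4000 + 9.2000 + 8.4000
= 34.0000

E[X] = 34.0000


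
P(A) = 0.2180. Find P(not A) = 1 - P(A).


P(not A) = 1 - 0.2180 = 0.7820

P(not A) = 0.7820


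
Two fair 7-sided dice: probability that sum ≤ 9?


Total outcomes = 7×7 = 49
Favorable (sum ≤ 9): 34
P = 34/49 = 0.6939

P = 0.6939


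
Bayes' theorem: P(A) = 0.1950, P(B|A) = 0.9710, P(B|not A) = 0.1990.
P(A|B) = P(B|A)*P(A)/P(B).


P(B) = P(B|A)*P(A) + P(B|A')*P(A')
= 0.9710*0.1950 + 0.1990*0.8050
= 0.189345 + 0.160195 = 0.349540
P(A|B) = 0.189345/0.349540 = 0.5417

P(A|B) = 0.5417


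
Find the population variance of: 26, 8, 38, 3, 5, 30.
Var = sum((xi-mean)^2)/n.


Mean = 18.3333
Squared deviations: 58.7778, 106.7778, 386.7778, 235.1111, 177.7778, 136.1111
Sum = 1101.3333
Variance = 1101.3333/6 = 183.5556

Variance = 183.5556


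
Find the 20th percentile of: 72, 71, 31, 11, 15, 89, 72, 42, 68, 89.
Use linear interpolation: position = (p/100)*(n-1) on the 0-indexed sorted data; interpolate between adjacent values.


Sorted: 11, 15, 31, 42, 68, 71, 72, 72, 89, 89
n = 10
Index = 20/100 * 9 = 1.8000
Lower = data[1] = 15, Upper = data[2] = 31
P20 = 15 + 0.8000*(16) = 27.8000

P20 = 27.8000


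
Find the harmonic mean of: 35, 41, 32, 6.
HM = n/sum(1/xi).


Sum of reciprocals = 1/35 + 1/41 + 1/32 + 1/6 = 0.250878
HM = 4/0.250878 = 15.9440

HM = 15.9440


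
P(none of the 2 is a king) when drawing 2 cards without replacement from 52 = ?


P(no kings) = (48/52) × (47/51)
= 0.8507

P = 0.8507


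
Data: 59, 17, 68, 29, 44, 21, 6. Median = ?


Sorted: 6, 17, 21, 29, 44, 59, 68
n = 7 (odd)
Middle value = 29

Median = 29


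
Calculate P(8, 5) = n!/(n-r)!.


P(8,5) = 8!/3!
= 40320/6
= 6720

P(8,5) = 6720


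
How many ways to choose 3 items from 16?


C(16,3) = 16!/(3! × 13!)
= 20922789888000/(6 × 6227020800)
= 560

C(16,3) = 560


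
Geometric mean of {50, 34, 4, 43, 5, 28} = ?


Product = 50 × 34 × 4 × 43 × 5 × 28 = 40936000
GM = 40936000^(1/6) = 18.5645

GM = 18.5645


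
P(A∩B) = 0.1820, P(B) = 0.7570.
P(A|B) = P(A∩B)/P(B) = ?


P(A|B) = 0.1820/0.7570 = 0.2404

P(A|B) = 0.2404


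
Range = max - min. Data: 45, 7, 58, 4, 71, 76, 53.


Max = 76, Min = 4
Range = 76 - 4 = 72

Range = 72


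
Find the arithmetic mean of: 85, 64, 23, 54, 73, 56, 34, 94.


Sum = 85 + 64 + 23 + 54 + 73 + 56 + 34 + 94 = 483
n = 8
Mean = 483/8 = 60.3750

Mean = 60.3750


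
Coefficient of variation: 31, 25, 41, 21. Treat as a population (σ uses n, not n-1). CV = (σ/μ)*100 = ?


Mean = 29.5000
SD = 7.5333
CV = (7.5333/29.5000)*100 = 25.5365%

CV = 25.5365%


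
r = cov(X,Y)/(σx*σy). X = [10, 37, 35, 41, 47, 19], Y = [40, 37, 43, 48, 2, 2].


Mean X = 31.5000, Mean Y = 28.6667
SD X = 12.854960, SD Y = 19.145641
Cov = -7.333333
r = -7.333333/(12.854960*19.145641) = -0.0298

r = -0.0298


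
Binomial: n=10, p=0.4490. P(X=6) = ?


C(10,6) = 210
p^6 = 0.008194
(1-p)^4 = 0.092174
P = 210 * 0.008194 * 0.092174 = 0.1586

P(X=6) = 0.1586


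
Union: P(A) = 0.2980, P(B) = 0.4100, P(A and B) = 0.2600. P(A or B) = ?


P(A∪B) = 0.2980 + 0.4100 - 0.2600
= 0.7080 - 0.2600
= 0.4480

P(A∪B) = 0.4480


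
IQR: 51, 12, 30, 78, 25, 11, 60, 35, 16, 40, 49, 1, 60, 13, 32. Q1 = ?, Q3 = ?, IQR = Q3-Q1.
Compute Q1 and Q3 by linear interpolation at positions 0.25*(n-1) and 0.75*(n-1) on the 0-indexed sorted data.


Sorted: 1, 11, 12, 13, 16, 25, 30, 32, 35, 40, 49, 51, 60, 60, 78
Q1 (25th %ile) = 14.5000
Q3 (75th %ile) = 50.0000
IQR = 50.0000 - 14.5000 = 35.5000

IQR = 35.5000


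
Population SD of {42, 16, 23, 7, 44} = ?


Mean = 26.4000
Variance = 209.8400
SD = sqrt(209.8400) = 14.4859

SD = 14.4859


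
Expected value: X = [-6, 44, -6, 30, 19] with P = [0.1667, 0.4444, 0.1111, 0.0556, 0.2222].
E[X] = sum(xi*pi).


E[X] = -6*0.1667 + 44*0.4444 - 6*0.1111 + 30*0.0556 + 19*0.2222
= -1.0002 + 19.5536 - 0.6666 + 1.6680 + 4.2218
= 23.7766

E[X] = 23.7766


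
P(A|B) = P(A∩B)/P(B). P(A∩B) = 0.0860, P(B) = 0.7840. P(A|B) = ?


P(A|B) = 0.0860/0.7840 = 0.1097

P(A|B) = 0.1097


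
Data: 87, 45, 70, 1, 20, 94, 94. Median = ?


Sorted: 1, 20, 45, 70, 87, 94, 94
n = 7 (odd)
Middle value = 70

Median = 70


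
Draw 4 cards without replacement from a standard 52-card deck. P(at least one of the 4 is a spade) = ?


P(at least one) = 1 - P(none)
P(none) = (39/52) × (38/51) × (37/50) × (36/49) = 0.303818
P(at least one) = 1 - 0.303818 = 0.6962

P = 0.6962


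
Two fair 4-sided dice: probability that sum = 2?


Total outcomes = 4×4 = 16
Favorable (sum = 2): 1
P = 1/16 = 0.0625

P = 0.0625


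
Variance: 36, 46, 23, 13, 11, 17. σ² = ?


Mean = 24.3333
Squared deviations: 136.1111, 469.4444, 1.7778, 128.4444, 177.7778, 53.7778
Sum = 967.3333
Variance = 967.3333/6 = 161.2222

Variance = 161.2222


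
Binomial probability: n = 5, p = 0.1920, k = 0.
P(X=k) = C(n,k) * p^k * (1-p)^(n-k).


C(5,0) = 1
p^0 = 1.000000
(1-p)^5 = 0.344395
P = 1 * 1.000000 * 0.344395 = 0.3444

P(X=0) = 0.3444


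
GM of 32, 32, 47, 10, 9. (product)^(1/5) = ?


Product = 32 × 32 × 47 × 10 × 9 = 4331520
GM = 4331520^(1/5) = 21.2485

GM = 21.2485


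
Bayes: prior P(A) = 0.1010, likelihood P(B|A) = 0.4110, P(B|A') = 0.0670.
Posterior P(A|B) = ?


P(B) = P(B|A)*P(A) + P(B|A')*P(A')
= 0.4110*0.1010 + 0.0670*0.8990
= 0.041511 + 0.060233 = 0.101744
P(A|B) = 0.041511/0.101744 = 0.4080

P(A|B) = 0.4080


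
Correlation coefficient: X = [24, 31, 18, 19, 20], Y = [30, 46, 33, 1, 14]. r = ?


Mean X = 22.4000, Mean Y = 24.8000
SD X = 4.758151, SD Y = 15.663971
Cov = 52.280000
r = 52.280000/(4.758151*15.663971) = 0.7014

r = 0.7014


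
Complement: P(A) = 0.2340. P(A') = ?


P(not A) = 1 - 0.2340 = 0.7660

P(not A) = 0.7660


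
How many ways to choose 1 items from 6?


C(6,1) = 6!/(1! × 5!)
= 720/(1 × 120)
= 6

C(6,1) = 6


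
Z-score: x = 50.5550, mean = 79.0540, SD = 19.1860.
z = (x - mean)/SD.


z = (50.5550 - 79.0540)/19.1860
= -28.4990/19.1860
= -1.4854

z = -1.4854


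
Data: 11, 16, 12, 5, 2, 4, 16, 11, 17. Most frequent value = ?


Frequencies: 2:1, 4:1, 5:1, 11:2, 12:1, 16:2, 17:1
Max frequency = 2
Mode = 11, 16

Mode = 11, 16


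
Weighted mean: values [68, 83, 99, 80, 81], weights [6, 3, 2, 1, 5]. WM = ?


Numerator = 68*6 + 83*3 + 99*2 + 80*1 + 81*5 = 1340
Denominator = 6 + 3 + 2 + 1 + 5 = 17
WM = 1340/17 = 78.8235

WM = 78.8235


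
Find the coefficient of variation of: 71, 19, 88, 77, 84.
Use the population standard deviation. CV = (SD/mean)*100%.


Mean = 67.8000
SD = 25.0870
CV = (25.0870/67.8000)*100 = 37.0015%

CV = 37.0015%


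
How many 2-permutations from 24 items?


P(24,2) = 24!/22!
= 620448401733239439360000/1124000727777607680000
= 552

P(24,2) = 552


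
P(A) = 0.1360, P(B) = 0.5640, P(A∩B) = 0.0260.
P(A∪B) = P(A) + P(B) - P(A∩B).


P(A∪B) = 0.1360 + 0.5640 - 0.0260
= 0.7000 - 0.0260
= 0.6740

P(A∪B) = 0.6740


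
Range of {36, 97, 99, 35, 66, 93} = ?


Max = 99, Min = 35
Range = 99 - 35 = 64

Range = 64


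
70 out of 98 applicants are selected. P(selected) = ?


P = 70/98 = 0.7143

P = 0.7143


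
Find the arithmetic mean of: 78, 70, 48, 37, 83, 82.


Sum = 78 + 70 + 48 + 37 + 83 + 82 = 398
n = 6
Mean = 398/6 = 66.3333

Mean = 66.3333


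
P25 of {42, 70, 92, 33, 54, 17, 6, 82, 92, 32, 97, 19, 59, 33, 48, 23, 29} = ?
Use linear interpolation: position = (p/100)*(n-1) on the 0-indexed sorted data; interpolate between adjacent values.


Sorted: 6, 17, 19, 23, 29, 32, 33, 33, 42, 48, 54, 59, 70, 82, 92, 92, 97
n = 17
Index = 25/100 * 16 = 4.0000
Lower = data[4] = 29, Upper = data[5] = 32
P25 = 29 + 0*(3) = 29.0000

P25 = 29.0000


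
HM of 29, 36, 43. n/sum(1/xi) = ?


Sum of reciprocals = 1/29 + 1/36 + 1/43 = 0.085516
HM = 3/0.085516 = 35.0810

HM = 35.0810


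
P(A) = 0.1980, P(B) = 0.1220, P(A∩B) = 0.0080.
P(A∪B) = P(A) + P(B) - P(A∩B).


P(A∪B) = 0.1980 + 0.1220 - 0.0080
= 0.3200 - 0.0080
= 0.3120

P(A∪B) = 0.3120


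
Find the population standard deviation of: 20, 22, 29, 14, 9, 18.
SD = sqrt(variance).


Mean = 18.6667
Variance = 39.2222
SD = sqrt(39.2222) = 6.2628

SD = 6.2628


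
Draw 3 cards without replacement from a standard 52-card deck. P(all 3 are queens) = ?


P(all queens) = (4/52) × (3/51) × (2/50)
= 0.0002

P = 0.0002


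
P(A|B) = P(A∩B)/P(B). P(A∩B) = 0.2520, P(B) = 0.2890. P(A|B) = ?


P(A|B) = 0.2520/0.2890 = 0.8720

P(A|B) = 0.8720


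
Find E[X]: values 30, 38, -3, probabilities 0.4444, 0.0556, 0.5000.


E[X] = 30*0.4444 + 38*0.0556 - 3*0.5000
= 13.3320 + 2.1128 - 1.5000
= 13.9448

E[X] = 13.9448


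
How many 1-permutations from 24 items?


P(24,1) = 24!/23!
= 620448401733239439360000/25852016738884976640000
= 24

P(24,1) = 24


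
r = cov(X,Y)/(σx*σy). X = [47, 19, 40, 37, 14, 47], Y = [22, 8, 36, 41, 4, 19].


Mean X = 34.0000, Mean Y = 21.6667
SD X = 12.961481, SD Y = 13.449494
Cov = 112.000000
r = 112.000000/(12.961481*13.449494) = 0.6425

r = 0.6425


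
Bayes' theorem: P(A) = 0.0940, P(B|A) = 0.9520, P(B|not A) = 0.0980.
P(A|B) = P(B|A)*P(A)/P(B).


P(B) = P(B|A)*P(A) + P(B|A')*P(A')
= 0.9520*0.0940 + 0.0980*0.9060
= 0.089488 + 0.088788 = 0.178276
P(A|B) = 0.089488/0.178276 = 0.5020

P(A|B) = 0.5020


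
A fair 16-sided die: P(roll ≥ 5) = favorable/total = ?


Favorable outcomes (roll ≥ 5): 12
Total outcomes = 16
P = 12/16 = 0.7500

P = 0.7500


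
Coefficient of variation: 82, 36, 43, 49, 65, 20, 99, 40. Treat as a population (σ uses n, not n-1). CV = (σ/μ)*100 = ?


Mean = 54.2500
SD = 24.3708
CV = (24.3708/54.2500)*100 = 44.9232%

CV = 44.9232%


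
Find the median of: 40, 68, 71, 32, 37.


Sorted: 32, 37, 40, 68, 71
n = 5 (odd)
Middle value = 40

Median = 40


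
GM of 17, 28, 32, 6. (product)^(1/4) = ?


Product = 17 × 28 × 32 × 6 = 91392
GM = 91392^(1/4) = 17.3871

GM = 17.3871


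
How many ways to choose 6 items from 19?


C(19,6) = 19!/(6! × 13!)
= 121645100408832000/(720 × 6227020800)
= 27132

C(19,6) = 27132


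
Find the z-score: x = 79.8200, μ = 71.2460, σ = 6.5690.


z = (79.8200 - 71.2460)/6.5690
= 8.5740/6.5690
= 1.3052

z = 1.3052


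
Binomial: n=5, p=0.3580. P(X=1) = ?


C(5,1) = 5
p^1 = 0.358000
(1-p)^4 = 0.169879
P = 5 * 0.358000 * 0.169879 = 0.3041

P(X=1) = 0.3041


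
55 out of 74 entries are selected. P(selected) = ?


P = 55/74 = 0.7432

P = 0.7432


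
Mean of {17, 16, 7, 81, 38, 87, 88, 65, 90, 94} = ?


Sum = 17 + 16 + 7 + 81 + 38 + 87 + 88 + 65 + 90 + 94 = 583
n = 10
Mean = 583/10 = 58.3000

Mean = 58.3000


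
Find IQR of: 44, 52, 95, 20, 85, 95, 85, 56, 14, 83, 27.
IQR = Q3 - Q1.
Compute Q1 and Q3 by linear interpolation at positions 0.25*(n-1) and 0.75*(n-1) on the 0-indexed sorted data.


Sorted: 14, 20, 27, 44, 52, 56, 83, 85, 85, 95, 95
Q1 (25th %ile) = 35.5000
Q3 (75th %ile) = 85.0000
IQR = 85.0000 - 35.5000 = 49.5000

IQR = 49.5000


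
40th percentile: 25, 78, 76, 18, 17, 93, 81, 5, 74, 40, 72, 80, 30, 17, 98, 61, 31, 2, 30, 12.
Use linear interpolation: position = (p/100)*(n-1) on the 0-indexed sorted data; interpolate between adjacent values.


Sorted: 2, 5, 12, 17, 17, 18, 25, 30, 30, 31, 40, 61, 72, 74, 76, 78, 80, 81, 93, 98
n = 20
Index = 40/100 * 19 = 7.6000
Lower = data[7] = 30, Upper = data[8] = 30
P40 = 30 + 0.6000*(0) = 30.0000

P40 = 30.0000


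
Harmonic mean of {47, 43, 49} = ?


Sum of reciprocals = 1/47 + 1/43 + 1/49 = 0.064941
HM = 3/0.064941 = 46.1961

HM = 46.1961


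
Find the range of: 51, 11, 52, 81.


Max = 81, Min = 11
Range = 81 - 11 = 70

Range = 70


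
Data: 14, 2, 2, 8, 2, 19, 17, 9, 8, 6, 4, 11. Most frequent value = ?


Frequencies: 2:3, 4:1, 6:1, 8:2, 9:1, 11:1, 14:1, 17:1, 19:1
Max frequency = 3
Mode = 2

Mode = 2


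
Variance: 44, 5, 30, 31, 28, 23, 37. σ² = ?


Mean = 28.2857
Squared deviations: 246.9388, 542.2245, 2.9388, 7.3673, 0.0816, 27.9388, 75.9388
Sum = 903.4286
Variance = 903.4286/7 = 129.0612

Variance = 129.0612


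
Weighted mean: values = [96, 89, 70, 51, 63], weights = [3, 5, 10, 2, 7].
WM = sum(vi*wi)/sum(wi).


Numerator = 96*3 + 89*5 + 70*10 + 51*2 + 63*7 = 1976
Denominator = 3 + 5 + 10 + 2 + 7 = 27
WM = 1976/27 = 73.1852

WM = 73.1852


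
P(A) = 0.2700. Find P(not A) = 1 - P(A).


P(not A) = 1 - 0.2700 = 0.7300

P(not A) = 0.7300


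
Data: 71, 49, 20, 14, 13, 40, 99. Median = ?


Sorted: 13, 14, 20, 40, 49, 71, 99
n = 7 (odd)
Middle value = 40

Median = 40


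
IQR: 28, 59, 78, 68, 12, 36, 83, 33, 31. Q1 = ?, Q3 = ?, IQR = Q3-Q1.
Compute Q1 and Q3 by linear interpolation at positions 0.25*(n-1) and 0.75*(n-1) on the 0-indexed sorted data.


Sorted: 12, 28, 31, 33, 36, 59, 68, 78, 83
Q1 (25th %ile) = 31.0000
Q3 (75th %ile) = 68.0000
IQR = 68.0000 - 31.0000 = 37.0000

IQR = 37.0000


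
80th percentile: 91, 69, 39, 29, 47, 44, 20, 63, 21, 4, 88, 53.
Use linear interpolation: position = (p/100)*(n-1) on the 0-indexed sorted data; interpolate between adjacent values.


Sorted: 4, 20, 21, 29, 39, 44, 47, 53, 63, 69, 88, 91
n = 12
Index = 80/100 * 11 = 8.8000
Lower = data[8] = 63, Upper = data[9] = 69
P80 = 63 + 0.8000*(6) = 67.8000

P80 = 67.8000


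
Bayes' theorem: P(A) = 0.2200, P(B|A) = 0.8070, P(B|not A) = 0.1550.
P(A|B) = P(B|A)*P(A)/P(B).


P(B) = P(B|A)*P(A) + P(B|A')*P(A')
= 0.8070*0.2200 + 0.1550*0.7800
= 0.177540 + 0.120900 = 0.298440
P(A|B) = 0.177540/0.298440 = 0.5949

P(A|B) = 0.5949


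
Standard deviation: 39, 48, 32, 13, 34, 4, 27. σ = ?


Mean = 28.1429
Variance = 196.4082
SD = sqrt(196.4082) = 14.0146

SD = 14.0146


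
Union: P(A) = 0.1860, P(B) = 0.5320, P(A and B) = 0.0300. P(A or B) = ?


P(A∪B) = 0.1860 + 0.5320 - 0.0300
= 0.7180 - 0.0300
= 0.6880

P(A∪B) = 0.6880


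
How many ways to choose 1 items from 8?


C(8,1) = 8!/(1! × 7!)
= 40320/(1 × 5040)
= 8

C(8,1) = 8


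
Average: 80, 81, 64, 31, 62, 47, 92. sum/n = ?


Sum = 80 + 81 + 64 + 31 + 62 + 47 + 92 = 457
n = 7
Mean = 457/7 = 65.2857

Mean = 65.2857


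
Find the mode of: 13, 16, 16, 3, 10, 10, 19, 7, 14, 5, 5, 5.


Frequencies: 3:1, 5:3, 7:1, 10:2, 13:1, 14:1, 16:2, 19:1
Max frequency = 3
Mode = 5

Mode = 5


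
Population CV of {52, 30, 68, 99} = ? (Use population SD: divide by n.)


Mean = 62.2500
SD = 25.1433
CV = (25.1433/62.2500)*100 = 40.3909%

CV = 40.3909%


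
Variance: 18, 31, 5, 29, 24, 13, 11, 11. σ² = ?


Mean = 17.7500
Squared deviations: 0.0625, 175.5625, 162.5625, 126.5625, 39.0625, 22.5625, 45.5625, 45.5625
Sum = 617.5000
Variance = 617.5000/8 = 77.1875

Variance = 77.1875


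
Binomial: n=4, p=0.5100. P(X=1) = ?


C(4,1) = 4
p^1 = 0.510000
(1-p)^3 = 0.117649
P = 4 * 0.510000 * 0.117649 = 0.2400

P(X=1) = 0.2400


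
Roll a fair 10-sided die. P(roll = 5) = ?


Favorable outcomes (roll = 5): 1
Total outcomes = 10
P = 1/10 = 0.1000

P = 0.1000


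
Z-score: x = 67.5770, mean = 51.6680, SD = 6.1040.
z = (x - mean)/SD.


z = (67.5770 - 51.6680)/6.1040
= 15.9090/6.1040
= 2.6063

z = 2.6063


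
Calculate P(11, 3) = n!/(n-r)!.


P(11,3) = 11!/8!
= 39916800/40320
= 990

P(11,3) = 990


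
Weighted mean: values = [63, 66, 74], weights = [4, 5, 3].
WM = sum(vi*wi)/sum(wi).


Numerator = 63*4 + 66*5 + 74*3 = 804
Denominator = 4 + 5 + 3 = 12
WM = 804/12 = 67.0000

WM = 67.0000


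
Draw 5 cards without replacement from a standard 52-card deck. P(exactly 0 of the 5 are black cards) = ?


Hypergeometric: P(X=0) = C(26,0)·C(26,5) / C(52,5)
= 1 × 65780 / 2598960
= 65780/2598960 = 0.0253

P = 0.0253


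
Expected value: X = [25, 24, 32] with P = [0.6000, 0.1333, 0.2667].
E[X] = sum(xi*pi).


E[X] = 25*0.6000 + 24*0.1333 + 32*0.2667
= 15.0000 + 3.1992 + 8.5344
= 26.7336

E[X] = 26.7336


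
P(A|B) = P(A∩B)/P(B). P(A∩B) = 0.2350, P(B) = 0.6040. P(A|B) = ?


P(A|B) = 0.2350/0.6040 = 0.3891

P(A|B) = 0.3891


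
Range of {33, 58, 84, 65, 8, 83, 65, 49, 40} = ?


Max = 84, Min = 8
Range = 84 - 8 = 76

Range = 76


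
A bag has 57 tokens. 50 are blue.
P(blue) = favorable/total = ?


P = 50/57 = 0.8772

P = 0.8772


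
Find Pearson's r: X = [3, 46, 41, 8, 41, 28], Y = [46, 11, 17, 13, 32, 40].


Mean X = 27.8333, Mean Y = 26.5000
SD X = 16.767197, SD Y = 13.573872
Cov = -91.416667
r = -91.416667/(16.767197*13.573872) = -0.4017

r = -0.4017


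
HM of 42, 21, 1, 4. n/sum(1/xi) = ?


Sum of reciprocals = 1/42 + 1/21 + 1/1 + 1/4 = 1.321429
HM = 4/1.321429 = 3.0270

HM = 3.0270


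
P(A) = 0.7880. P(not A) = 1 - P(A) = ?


P(not A) = 1 - 0.7880 = 0.2120

P(not A) = 0.2120


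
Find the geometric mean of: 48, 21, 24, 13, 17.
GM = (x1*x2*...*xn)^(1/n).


Product = 48 × 21 × 24 × 13 × 17 = 5346432
GM = 5346432^(1/5) = 22.1622

GM = 22.1622


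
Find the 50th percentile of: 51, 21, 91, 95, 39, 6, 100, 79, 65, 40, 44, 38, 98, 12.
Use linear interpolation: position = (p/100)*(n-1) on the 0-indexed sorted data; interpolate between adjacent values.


Sorted: 6, 12, 21, 38, 39, 40, 44, 51, 65, 79, 91, 95, 98, 100
n = 14
Index = 50/100 * 13 = 6.5000
Lower = data[6] = 44, Upper = data[7] = 51
P50 = 44 + 0.5000*(7) = 47.5000

P50 = 47.5000


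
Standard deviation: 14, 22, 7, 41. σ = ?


Mean = 21.0000
Variance = 161.5000
SD = sqrt(161.5000) = 12.7083

SD = 12.7083


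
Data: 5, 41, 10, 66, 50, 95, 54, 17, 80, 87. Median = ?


Sorted: 5, 10, 17, 41, 50, 54, 66, 80, 87, 95
n = 10 (even)
Middle values: 50 and 54
Median = (50+54)/2 = 52.0000

Median = 52.0000


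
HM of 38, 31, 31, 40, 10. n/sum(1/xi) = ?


Sum of reciprocals = 1/38 + 1/31 + 1/31 + 1/40 + 1/10 = 0.215832
HM = 5/0.215832 = 23.1662

HM = 23.1662


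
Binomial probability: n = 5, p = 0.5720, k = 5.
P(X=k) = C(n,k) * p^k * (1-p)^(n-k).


C(5,5) = 1
p^5 = 0.061232
(1-p)^0 = 1.000000
P = 1 * 0.061232 * 1.000000 = 0.0612

P(X=5) = 0.0612


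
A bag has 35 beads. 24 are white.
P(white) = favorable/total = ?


P = 24/35 = 0.6857

P = 0.6857


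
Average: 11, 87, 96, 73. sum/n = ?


Sum = 11 + 87 + 96 + 73 = 267
n = 4
Mean = 267/4 = 66.7500

Mean = 66.7500


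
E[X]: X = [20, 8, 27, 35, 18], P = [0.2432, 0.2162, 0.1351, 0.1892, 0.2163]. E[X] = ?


E[X] = 20*0.2432 + 8*0.2162 + 27*0.1351 + 35*0.1892 + 18*0.2163
= 4.8640 + 1.7296 + 3.6477 + 6.6220 + 3.8934
= 20.7567

E[X] = 20.7567


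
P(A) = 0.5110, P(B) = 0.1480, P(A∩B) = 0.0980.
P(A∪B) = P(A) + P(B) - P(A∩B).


P(A∪B) = 0.5110 + 0.1480 - 0.0980
= 0.6590 - 0.0980
= 0.5610

P(A∪B) = 0.5610


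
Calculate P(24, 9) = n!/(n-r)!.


P(24,9) = 24!/15!
= 620448401733239439360000/1307674368000
= 474467051520

P(24,9) = 474467051520


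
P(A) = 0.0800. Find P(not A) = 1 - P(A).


P(not A) = 1 - 0.0800 = 0.9200

P(not A) = 0.9200


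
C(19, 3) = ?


C(19,3) = 19!/(3! × 16!)
= 121645100408832000/(6 × 20922789888000)
= 969

C(19,3) = 969


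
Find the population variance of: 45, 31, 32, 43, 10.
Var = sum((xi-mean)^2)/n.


Mean = 32.2000
Squared deviations: 163.8400, 1.4400, 0.0400, 116.6400, 492.8400
Sum = 774.8000
Variance = 774.8000/5 = 154.9600

Variance = 154.9600


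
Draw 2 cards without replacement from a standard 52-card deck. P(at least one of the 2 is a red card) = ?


P(at least one) = 1 - P(none)
P(none) = (26/52) × (25/51) = 0.245098
P(at least one) = 1 - 0.245098 = 0.7549

P = 0.7549


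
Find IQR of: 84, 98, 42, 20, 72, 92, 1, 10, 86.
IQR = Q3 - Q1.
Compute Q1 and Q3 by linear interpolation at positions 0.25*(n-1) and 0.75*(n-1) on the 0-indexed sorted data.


Sorted: 1, 10, 20, 42, 72, 84, 86, 92, 98
Q1 (25th %ile) = 20.0000
Q3 (75th %ile) = 86.0000
IQR = 86.0000 - 20.0000 = 66.0000

IQR = 66.0000


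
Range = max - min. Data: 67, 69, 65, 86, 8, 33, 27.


Max = 86, Min = 8
Range = 86 - 8 = 78

Range = 78


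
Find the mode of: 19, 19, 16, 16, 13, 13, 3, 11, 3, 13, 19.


Frequencies: 3:2, 11:1, 13:3, 16:2, 19:3
Max frequency = 3
Mode = 13, 19

Mode = 13, 19


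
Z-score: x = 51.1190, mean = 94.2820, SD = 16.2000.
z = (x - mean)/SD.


z = (51.1190 - 94.2820)/16.2000
= -43.1630/16.2000
= -2.6644

z = -2.6644


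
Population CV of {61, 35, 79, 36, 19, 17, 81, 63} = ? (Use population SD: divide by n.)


Mean = 48.8750
SD = 23.8560
CV = (23.8560/48.8750)*100 = 48.8103%

CV = 48.8103%


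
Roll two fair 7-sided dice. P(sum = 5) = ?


Total outcomes = 7×7 = 49
Favorable (sum = 5): 4
P = 4/49 = 0.0816

P = 0.0816


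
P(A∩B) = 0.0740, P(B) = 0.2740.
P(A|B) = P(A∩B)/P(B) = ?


P(A|B) = 0.0740/0.2740 = 0.2701

P(A|B) = 0.2701


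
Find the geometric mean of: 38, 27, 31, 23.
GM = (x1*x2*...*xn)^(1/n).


Product = 38 × 27 × 31 × 23 = 731538
GM = 731538^(1/4) = 29.2455

GM = 29.2455


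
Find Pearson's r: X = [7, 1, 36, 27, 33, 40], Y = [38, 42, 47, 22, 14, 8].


Mean X = 24.0000, Mean Y = 28.5000
SD X = 14.764823, SD Y = 14.648663
Cov = -121.333333
r = -121.333333/(14.764823*14.648663) = -0.5610

r = -0.5610


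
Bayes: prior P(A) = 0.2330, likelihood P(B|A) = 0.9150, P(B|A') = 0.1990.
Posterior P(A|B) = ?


P(B) = P(B|A)*P(A) + P(B|A')*P(A')
= 0.9150*0.2330 + 0.1990*0.7670
= 0.213195 + 0.152633 = 0.365828
P(A|B) = 0.213195/0.365828 = 0.5828

P(A|B) = 0.5828


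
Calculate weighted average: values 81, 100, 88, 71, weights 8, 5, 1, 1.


Numerator = 81*8 + 100*5 + 88*1 + 71*1 = 1307
Denominator = 8 + 5 + 1 + 1 = 15
WM = 1307/15 = 87.1333

WM = 87.1333


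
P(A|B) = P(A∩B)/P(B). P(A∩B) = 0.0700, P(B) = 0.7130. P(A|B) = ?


P(A|B) = 0.0700/0.7130 = 0.0982

P(A|B) = 0.0982


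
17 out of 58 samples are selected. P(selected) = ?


P = 17/58 = 0.2931

P = 0.2931


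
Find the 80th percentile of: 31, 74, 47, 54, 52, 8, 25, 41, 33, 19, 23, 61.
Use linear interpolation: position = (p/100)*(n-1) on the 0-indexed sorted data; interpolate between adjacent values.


Sorted: 8, 19, 23, 25, 31, 33, 41, 47, 52, 54, 61, 74
n = 12
Index = 80/100 * 11 = 8.8000
Lower = data[8] = 52, Upper = data[9] = 54
P80 = 52 + 0.8000*(2) = 53.6000

P80 = 53.6000


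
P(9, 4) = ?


P(9,4) = 9!/5!
= 362880/120
= 3024

P(9,4) = 3024


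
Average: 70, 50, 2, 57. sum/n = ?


Sum = 70 + 50 + 2 + 57 = 179
n = 4
Mean = 179/4 = 44.7500

Mean = 44.7500


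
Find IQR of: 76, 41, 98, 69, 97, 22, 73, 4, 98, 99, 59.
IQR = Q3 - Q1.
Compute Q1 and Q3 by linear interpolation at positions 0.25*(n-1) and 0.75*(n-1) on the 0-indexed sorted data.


Sorted: 4, 22, 41, 59, 69, 73, 76, 97, 98, 98, 99
Q1 (25th %ile) = 50.0000
Q3 (75th %ile) = 97.5000
IQR = 97.5000 - 50.0000 = 47.5000

IQR = 47.5000


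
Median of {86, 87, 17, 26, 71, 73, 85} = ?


Sorted: 17, 26, 71, 73, 85, 86, 87
n = 7 (odd)
Middle value = 73

Median = 73


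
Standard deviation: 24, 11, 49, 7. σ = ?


Mean = 22.7500
Variance = 269.1875
SD = sqrt(269.1875) = 16.4069

SD = 16.4069


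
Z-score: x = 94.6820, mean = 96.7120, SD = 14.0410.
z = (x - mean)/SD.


z = (94.6820 - 96.7120)/14.0410
= -2.0300/14.0410
= -0.1446

z = -0.1446


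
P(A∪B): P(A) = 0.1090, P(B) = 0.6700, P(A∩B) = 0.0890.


P(A∪B) = 0.1090 + 0.6700 - 0.0890
= 0.7790 - 0.0890
= 0.6900

P(A∪B) = 0.6900


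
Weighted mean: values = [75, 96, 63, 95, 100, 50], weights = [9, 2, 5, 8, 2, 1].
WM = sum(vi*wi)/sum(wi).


Numerator = 75*9 + 96*2 + 63*5 + 95*8 + 100*2 + 50*1 = 2192
Denominator = 9 + 2 + 5 + 8 + 2 + 1 = 27
WM = 2192/27 = 81.1852

WM = 81.1852


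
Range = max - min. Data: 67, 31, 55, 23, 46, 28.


Max = 67, Min = 23
Range = 67 - 23 = 44

Range = 44


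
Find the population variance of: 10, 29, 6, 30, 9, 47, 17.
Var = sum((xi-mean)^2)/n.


Mean = 21.1429
Squared deviations: 124.1633, 61.7347, 229.3061, 78.4490, 147.4490, 668.5918, 17.1633
Sum = 1326.8571
Variance = 1326.8571/7 = 189.5510

Variance = 189.5510


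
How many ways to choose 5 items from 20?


C(20,5) = 20!/(5! × 15!)
= 2432902008176640000/(120 × 1307674368000)
= 15504

C(20,5) = 15504


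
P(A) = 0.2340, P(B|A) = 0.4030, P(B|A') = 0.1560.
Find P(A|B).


P(B) = P(B|A)*P(A) + P(B|A')*P(A')
= 0.4030*0.2340 + 0.1560*0.7660
= 0.094302 + 0.119496 = 0.213798
P(A|B) = 0.094302/0.213798 = 0.4411

P(A|B) = 0.4411


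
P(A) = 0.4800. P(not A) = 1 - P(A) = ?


P(not A) = 1 - 0.4800 = 0.5200

P(not A) = 0.5200


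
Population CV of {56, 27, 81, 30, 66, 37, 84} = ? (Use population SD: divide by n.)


Mean = 54.4286
SD = 21.9406
CV = (21.9406/54.4286)*100 = 40.3107%

CV = 40.3107%


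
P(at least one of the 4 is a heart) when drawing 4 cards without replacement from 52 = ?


P(at least one) = 1 - P(none)
P(none) = (39/52) × (38/51) × (37/50) × (36/49) = 0.303818
P(at least one) = 1 - 0.303818 = 0.6962

P = 0.6962


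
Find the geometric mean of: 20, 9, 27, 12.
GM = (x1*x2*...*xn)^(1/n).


Product = 20 × 9 × 27 × 12 = 58320
GM = 58320^(1/4) = 15.5401

GM = 15.5401


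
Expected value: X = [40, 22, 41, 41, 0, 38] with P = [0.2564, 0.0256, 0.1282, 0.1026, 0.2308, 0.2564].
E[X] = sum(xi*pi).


E[X] = 40*0.2564 + 22*0.0256 + 41*0.1282 + 41*0.1026 + 0*0.2308 + 38*0.2564
= 10.2560 + 0.5632 + 5.2562 + 4.2066 + 0 + 9.7432
= 30.0252

E[X] = 30.0252


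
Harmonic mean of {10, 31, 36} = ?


Sum of reciprocals = 1/10 + 1/31 + 1/36 = 0.160036
HM = 3/0.160036 = 18.7458

HM = 18.7458


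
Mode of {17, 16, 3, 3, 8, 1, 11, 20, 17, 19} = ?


Frequencies: 1:1, 3:2, 8:1, 11:1, 16:1, 17:2, 19:1, 20:1
Max frequency = 2
Mode = 3, 17

Mode = 3, 17


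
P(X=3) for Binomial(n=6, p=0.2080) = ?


C(6,3) = 20
p^3 = 0.008999
(1-p)^3 = 0.496793
P = 20 * 0.008999 * 0.496793 = 0.0894

P(X=3) = 0.0894


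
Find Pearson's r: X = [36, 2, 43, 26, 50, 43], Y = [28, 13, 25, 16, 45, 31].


Mean X = 33.3333, Mean Y = 26.3333
SD X = 15.849991, SD Y = 10.482790
Cov = 140.222222
r = 140.222222/(15.849991*10.482790) = 0.8439

r = 0.8439


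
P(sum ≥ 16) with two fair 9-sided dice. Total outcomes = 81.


Total outcomes = 9×9 = 81
Favorable (sum ≥ 16): 6
P = 6/81 = 0.0741

P = 0.0741


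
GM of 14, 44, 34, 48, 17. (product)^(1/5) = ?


Product = 14 × 44 × 34 × 48 × 17 = 17090304
GM = 17090304^(1/5) = 27.9608

GM = 27.9608


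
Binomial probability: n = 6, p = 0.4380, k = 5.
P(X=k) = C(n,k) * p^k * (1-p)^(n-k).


C(6,5) = 6
p^5 = 0.016120
(1-p)^1 = 0.562000
P = 6 * 0.016120 * 0.562000 = 0.0544

P(X=5) = 0.0544


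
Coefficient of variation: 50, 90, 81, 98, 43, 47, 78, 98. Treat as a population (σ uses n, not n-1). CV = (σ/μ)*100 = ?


Mean = 73.1250
SD = 21.6011
CV = (21.6011/73.1250)*100 = 29.5400%

CV = 29.5400%


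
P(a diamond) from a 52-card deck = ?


13 diamonds in 52 cards
P = 13/52 = 0.2500

P = 0.2500


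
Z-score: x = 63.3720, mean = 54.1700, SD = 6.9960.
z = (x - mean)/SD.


z = (63.3720 - 54.1700)/6.9960
= 9.2020/6.9960
= 1.3153

z = 1.3153


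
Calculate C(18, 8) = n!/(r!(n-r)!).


C(18,8) = 18!/(8! × 10!)
= 6402373705728000/(40320 × 3628800)
= 43758

C(18,8) = 43758


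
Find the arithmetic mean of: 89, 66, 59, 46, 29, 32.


Sum = 89 + 66 + 59 + 46 + 29 + 32 = 321
n = 6
Mean = 321/6 = 53.5000

Mean = 53.5000


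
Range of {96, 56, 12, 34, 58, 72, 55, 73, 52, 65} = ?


Max = 96, Min = 12
Range = 96 - 12 = 84

Range = 84


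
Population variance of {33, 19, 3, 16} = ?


Mean = 17.7500
Squared deviations: 232.5625, 1.5625, 217.5625, 3.0625
Sum = 454.7500
Variance = 454.7500/4 = 113.6875

Variance = 113.6875


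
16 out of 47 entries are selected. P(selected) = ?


P = 16/47 = 0.3404

P = 0.3404


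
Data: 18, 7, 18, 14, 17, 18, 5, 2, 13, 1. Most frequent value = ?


Frequencies: 1:1, 2:1, 5:1, 7:1, 13:1, 14:1, 17:1, 18:3
Max frequency = 3
Mode = 18

Mode = 18


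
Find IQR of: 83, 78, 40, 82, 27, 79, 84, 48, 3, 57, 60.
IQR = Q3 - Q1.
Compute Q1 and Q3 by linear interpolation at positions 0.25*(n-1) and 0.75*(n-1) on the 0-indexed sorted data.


Sorted: 3, 27, 40, 48, 57, 60, 78, 79, 82, 83, 84
Q1 (25th %ile) = 44.0000
Q3 (75th %ile) = 80.5000
IQR = 80.5000 - 44.0000 = 36.5000

IQR = 36.5000


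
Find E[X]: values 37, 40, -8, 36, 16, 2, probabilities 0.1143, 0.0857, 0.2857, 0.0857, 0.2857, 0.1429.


E[X] = 37*0.1143 + 40*0.0857 - 8*0.2857 + 36*0.0857 + 16*0.2857 + 2*0.1429
= 4.2291 + 3.4280 - 2.2856 + 3.0852 + 4.5712 + 0.2858
= 13.3137

E[X] = 13.3137


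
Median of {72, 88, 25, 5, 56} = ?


Sorted: 5, 25, 56, 72, 88
n = 5 (odd)
Middle value = 56

Median = 56


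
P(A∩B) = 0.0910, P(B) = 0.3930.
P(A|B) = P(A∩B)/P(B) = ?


P(A|B) = 0.0910/0.3930 = 0.2316

P(A|B) = 0.2316


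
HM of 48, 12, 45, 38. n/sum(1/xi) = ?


Sum of reciprocals = 1/48 + 1/12 + 1/45 + 1/38 = 0.152705
HM = 4/0.152705 = 26.1944

HM = 26.1944


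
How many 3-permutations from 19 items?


P(19,3) = 19!/16!
= 121645100408832000/20922789888000
= 5814

P(19,3) = 5814


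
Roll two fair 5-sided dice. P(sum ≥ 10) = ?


Total outcomes = 5×5 = 25
Favorable (sum ≥ 10): 1
P = 1/25 = 0.0400

P = 0.0400


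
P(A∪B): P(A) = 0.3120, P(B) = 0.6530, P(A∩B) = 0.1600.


P(A∪B) = 0.3120 + 0.6530 - 0.1600
= 0.9650 - 0.1600
= 0.8050

P(A∪B) = 0.8050
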